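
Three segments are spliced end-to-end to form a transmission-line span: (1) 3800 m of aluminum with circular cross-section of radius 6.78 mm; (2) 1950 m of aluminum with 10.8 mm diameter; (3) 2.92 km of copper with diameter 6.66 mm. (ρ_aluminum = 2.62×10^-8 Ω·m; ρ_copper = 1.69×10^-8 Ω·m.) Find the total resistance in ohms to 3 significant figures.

Seg 1: A = πr² = π(6.7800e-03 m)² = 1.444e-04 m²
R_1 = (2.62×10^-8)(3800)/(1.444e-04) = 0.6894 Ω
Seg 2: A = π(d/2)² = π(5.4000e-03 m)² = 9.161e-05 m²
R_2 = (2.62×10^-8)(1950)/(9.161e-05) = 0.5577 Ω
Seg 3: A = π(d/2)² = π(3.3300e-03 m)² = 3.484e-05 m²
R_3 = (1.69×10^-8)(2920)/(3.484e-05) = 1.417 Ω
R_total = R_1 + R_2 + R_3 = 2.66 Ω

2.66 Ω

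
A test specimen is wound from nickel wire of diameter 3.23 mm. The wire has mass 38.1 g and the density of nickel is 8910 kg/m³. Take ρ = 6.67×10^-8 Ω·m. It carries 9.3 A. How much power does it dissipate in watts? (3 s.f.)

0.367 W

A = π(d/2)² = π(1.6150e-03 m)² = 8.1940e-06 m²
L = m/(density·A) = 0.0381/(8910×8.1940e-06) = 0.5219 m
R = ρL/A = (6.67×10^-8)(0.5219)/(8.1940e-06) = 0.004248 Ω
P = I²R = (9.3)² × 0.004248 = 0.367 W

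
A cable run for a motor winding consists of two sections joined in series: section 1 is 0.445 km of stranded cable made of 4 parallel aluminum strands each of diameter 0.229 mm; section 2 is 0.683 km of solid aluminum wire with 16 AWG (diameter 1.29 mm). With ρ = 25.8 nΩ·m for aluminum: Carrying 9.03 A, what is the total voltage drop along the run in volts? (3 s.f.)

751 V

ρ = 25.8 nΩ·m = 2.58×10^-8 Ω·m
Section 1: A_strand = π(1.1450e-04)² = 4.119e-08 m²; R₁ = ρL/(N·A_s) = (2.58×10^-8)(445)/(4×4.119e-08) = 69.69 Ω
Section 2: A = π(1.29/2 mm)² = π(6.4500e-04 m)² = 1.307e-06 m²
R₂ = (2.58×10^-8)(683)/(1.307e-06) = 13.48 Ω
R = R₁ + R₂ = 83.17 Ω
V = IR = 9.03 × 83.17 = 751 V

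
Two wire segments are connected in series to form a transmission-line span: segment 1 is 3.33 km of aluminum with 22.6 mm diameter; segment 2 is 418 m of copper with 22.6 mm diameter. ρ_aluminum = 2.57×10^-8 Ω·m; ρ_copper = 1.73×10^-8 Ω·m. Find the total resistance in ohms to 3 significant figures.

0.231 Ω

Segment 1: A = π(d/2)² = π(1.1300e-02 m)² = 4.011e-04 m²
R₁ = ρL/A = (2.57×10^-8)(3330)/(4.011e-04) = 0.2133 Ω
R₂ = (1.73×10^-8)(418)/(4.011e-04) = 0.01803 Ω
R = R₁ + R₂ = 0.231 Ω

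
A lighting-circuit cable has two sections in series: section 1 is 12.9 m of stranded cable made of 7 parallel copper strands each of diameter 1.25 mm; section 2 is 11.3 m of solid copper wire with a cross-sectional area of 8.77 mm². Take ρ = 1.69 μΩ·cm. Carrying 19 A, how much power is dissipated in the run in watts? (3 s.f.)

ρ = 1.69 μΩ·cm = 1.69×10^-8 Ω·m
Section 1: A_strand = π(6.2500e-04)² = 1.227e-06 m²; R₁ = ρL/(N·A_s) = (1.69×10^-8)(12.9)/(7×1.227e-06) = 0.02538 Ω
Section 2: A = 8.77 mm² = 8.770e-06 m²
R₂ = (1.69×10^-8)(11.3)/(8.770e-06) = 0.02178 Ω
R = R₁ + R₂ = 0.04715 Ω
P = I²R = (19)² × 0.04715 = 17.0 W

17.0 W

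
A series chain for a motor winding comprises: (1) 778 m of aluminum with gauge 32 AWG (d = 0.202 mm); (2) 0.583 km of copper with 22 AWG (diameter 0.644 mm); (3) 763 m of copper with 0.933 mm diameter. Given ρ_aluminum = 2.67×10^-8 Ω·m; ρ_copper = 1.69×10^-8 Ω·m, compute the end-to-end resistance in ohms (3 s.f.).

Seg 1: A = π(0.202/2 mm)² = π(1.0100e-04 m)² = 3.205e-08 m²
R_1 = (2.67×10^-8)(778)/(3.205e-08) = 648.2 Ω
Seg 2: A = π(0.644/2 mm)² = π(3.2200e-04 m)² = 3.257e-07 m²
R_2 = (1.69×10^-8)(583)/(3.257e-07) = 30.25 Ω
Seg 3: A = π(d/2)² = π(4.6650e-04 m)² = 6.837e-07 m²
R_3 = (1.69×10^-8)(763)/(6.837e-07) = 18.86 Ω
R_total = R_1 + R_2 + R_3 = 697 Ω

697 Ω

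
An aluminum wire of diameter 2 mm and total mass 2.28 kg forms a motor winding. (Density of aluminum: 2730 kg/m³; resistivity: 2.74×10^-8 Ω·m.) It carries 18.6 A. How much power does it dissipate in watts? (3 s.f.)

802 W

A = π(d/2)² = π(1.0000e-03 m)² = 3.1416e-06 m²
L = m/(density·A) = 2.28/(2730×3.1416e-06) = 265.8 m
R = ρL/A = (2.74×10^-8)(265.8)/(3.1416e-06) = 2.319 Ω
P = I²R = (18.6)² × 2.319 = 802 W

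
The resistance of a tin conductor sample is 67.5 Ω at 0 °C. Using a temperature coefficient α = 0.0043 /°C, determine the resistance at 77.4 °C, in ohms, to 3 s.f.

ΔT = 77.4 − 0 = 77.4 °C
R = R₀(1 + αΔT) = 67.5 × (1 + 0.0043×77.4) = 67.5 × 1.333 = 90.0 Ω

90.0 Ω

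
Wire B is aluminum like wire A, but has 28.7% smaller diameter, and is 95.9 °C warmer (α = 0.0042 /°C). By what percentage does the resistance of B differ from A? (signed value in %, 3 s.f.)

176%

R ∝ ρL/d² with ρ ∝ (1+αΔT), so R_B/R_A = (1 − 28.7/100)⁻² × (1 + 0.0042×95.9)
= 1.967 × 1.403 = 2.759
(R_B − R_A)/R_A = 2.759 − 1 = 176%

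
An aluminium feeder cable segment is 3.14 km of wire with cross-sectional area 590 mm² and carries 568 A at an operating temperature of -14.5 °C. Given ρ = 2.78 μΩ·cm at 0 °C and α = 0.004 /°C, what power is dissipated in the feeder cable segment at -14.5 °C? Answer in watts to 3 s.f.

45000 W

ρ = 2.78 μΩ·cm = 2.78×10^-8 Ω·m
A = 590 mm² = 5.900e-04 m²
R₍0₎ = ρL/A = (2.78×10^-8)(3140)/(5.900e-04) = 0.148 Ω
R₍-14.5₎ = R₍0₎(1 + αΔT) = 0.148 × (1 + 0.004×-14.5) = 0.1394 Ω
P = I²R = (568)² × 0.1394 = 45000 W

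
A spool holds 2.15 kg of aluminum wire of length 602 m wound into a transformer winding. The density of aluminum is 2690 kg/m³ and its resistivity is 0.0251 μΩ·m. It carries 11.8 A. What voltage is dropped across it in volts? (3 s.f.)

134 V

ρ = 0.0251 μΩ·m = 2.51×10^-8 Ω·m
A = m/(density·L) = 2.15/(2690×602) = 1.3277e-06 m²
R = ρL/A = (2.51×10^-8)(602)/(1.3277e-06) = 11.38 Ω
V = IR = 11.8 × 11.38 = 134 V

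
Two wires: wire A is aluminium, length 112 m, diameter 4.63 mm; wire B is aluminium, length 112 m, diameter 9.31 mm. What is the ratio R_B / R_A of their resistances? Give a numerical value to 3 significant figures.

R ∝ ρL/d², so R_B/R_A = (d_A/d_B)²
= (4.63/9.31)² = 0.247

0.247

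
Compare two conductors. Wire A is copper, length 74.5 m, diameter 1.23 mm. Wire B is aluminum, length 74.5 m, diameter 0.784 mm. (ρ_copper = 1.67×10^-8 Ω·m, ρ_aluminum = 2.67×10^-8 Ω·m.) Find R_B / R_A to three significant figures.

R ∝ ρL/d², so R_B/R_A = (ρ_B/ρ_A) × (d_A/d_B)²
= (2.67×10^-8/1.67×10^-8) × (1.23/0.784)² = 3.94

3.94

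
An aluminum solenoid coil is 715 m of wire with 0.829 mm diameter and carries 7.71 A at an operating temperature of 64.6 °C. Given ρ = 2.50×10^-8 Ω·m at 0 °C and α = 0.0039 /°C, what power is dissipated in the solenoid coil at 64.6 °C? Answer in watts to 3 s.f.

A = π(d/2)² = π(4.1450e-04 m)² = 5.398e-07 m²
R₍0₎ = ρL/A = (2.50×10^-8)(715)/(5.398e-07) = 33.12 Ω
R₍64.6₎ = R₍0₎(1 + αΔT) = 33.12 × (1 + 0.0039×64.6) = 41.46 Ω
P = I²R = (7.71)² × 41.46 = 2460 W

2460 W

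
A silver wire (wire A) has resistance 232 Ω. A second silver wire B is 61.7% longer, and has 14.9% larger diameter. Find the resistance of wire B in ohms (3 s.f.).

284 Ω

R ∝ L/d², so R_B/R_A = (1 + 61.7/100) × (1 + 14.9/100)⁻²
= 1.617 × 0.7575 = 1.225
R_B = 1.225 × 232 = 284 Ω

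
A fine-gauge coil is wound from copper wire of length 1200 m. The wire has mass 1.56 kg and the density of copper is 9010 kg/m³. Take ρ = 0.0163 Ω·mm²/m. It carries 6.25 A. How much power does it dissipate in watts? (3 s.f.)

5300 W

ρ = 0.0163 Ω·mm²/m = 1.63×10^-8 Ω·m
A = m/(density·L) = 1.56/(9010×1200) = 1.4428e-07 m²
R = ρL/A = (1.63×10^-8)(1200)/(1.4428e-07) = 135.6 Ω
P = I²R = (6.25)² × 135.6 = 5300 W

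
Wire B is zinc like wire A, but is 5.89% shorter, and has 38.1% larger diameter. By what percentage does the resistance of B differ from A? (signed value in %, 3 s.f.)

R ∝ L/d², so R_B/R_A = (1 − 5.89/100) × (1 + 38.1/100)⁻²
= 0.9411 × 0.5243 = 0.4935
(R_B − R_A)/R_A = 0.4935 − 1 = -50.7%

-50.7%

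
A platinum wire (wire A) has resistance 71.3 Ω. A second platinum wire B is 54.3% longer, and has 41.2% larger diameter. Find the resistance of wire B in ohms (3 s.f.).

55.2 Ω

R ∝ L/d², so R_B/R_A = (1 + 54.3/100) × (1 + 41.2/100)⁻²
= 1.543 × 0.5016 = 0.7739
R_B = 0.7739 × 71.3 = 55.2 Ω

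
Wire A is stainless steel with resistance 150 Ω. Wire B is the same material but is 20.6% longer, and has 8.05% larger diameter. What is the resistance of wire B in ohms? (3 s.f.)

155 Ω

R ∝ L/d², so R_B/R_A = (1 + 20.6/100) × (1 + 8.05/100)⁻²
= 1.206 × 0.8566 = 1.033
R_B = 1.033 × 150 = 155 Ω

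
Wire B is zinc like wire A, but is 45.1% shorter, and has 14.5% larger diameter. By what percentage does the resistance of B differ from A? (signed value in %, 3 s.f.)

-58.1%

R ∝ L/d², so R_B/R_A = (1 − 45.1/100) × (1 + 14.5/100)⁻²
= 0.549 × 0.7628 = 0.4188
(R_B − R_A)/R_A = 0.4188 − 1 = -58.1%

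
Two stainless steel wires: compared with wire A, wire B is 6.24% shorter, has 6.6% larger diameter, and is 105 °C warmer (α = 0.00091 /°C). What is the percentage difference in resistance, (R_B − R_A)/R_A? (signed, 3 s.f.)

-9.61%

R ∝ ρL/d² with ρ ∝ (1+αΔT), so R_B/R_A = (1 − 6.24/100) × (1 + 6.6/100)⁻² × (1 + 0.00091×105)
= 0.9376 × 0.88 × 1.096 = 0.9039
(R_B − R_A)/R_A = 0.9039 − 1 = -9.61%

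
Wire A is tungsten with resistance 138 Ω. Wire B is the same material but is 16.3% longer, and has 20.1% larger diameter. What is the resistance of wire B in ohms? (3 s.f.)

111 Ω

R ∝ L/d², so R_B/R_A = (1 + 16.3/100) × (1 + 20.1/100)⁻²
= 1.163 × 0.6933 = 0.8063
R_B = 0.8063 × 138 = 111 Ω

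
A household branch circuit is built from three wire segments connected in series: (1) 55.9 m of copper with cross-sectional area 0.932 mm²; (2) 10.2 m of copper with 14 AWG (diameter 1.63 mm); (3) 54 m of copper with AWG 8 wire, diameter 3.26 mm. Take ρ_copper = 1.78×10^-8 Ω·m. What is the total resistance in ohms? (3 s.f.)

1.27 Ω

Seg 1: A = 0.932 mm² = 9.320e-07 m²
R_1 = (1.78×10^-8)(55.9)/(9.320e-07) = 1.068 Ω
Seg 2: A = π(1.63/2 mm)² = π(8.1500e-04 m)² = 2.087e-06 m²
R_2 = (1.78×10^-8)(10.2)/(2.087e-06) = 0.08701 Ω
Seg 3: A = π(3.26/2 mm)² = π(1.6300e-03 m)² = 8.347e-06 m²
R_3 = (1.78×10^-8)(54)/(8.347e-06) = 0.1152 Ω
R_total = R_1 + R_2 + R_3 = 1.27 Ω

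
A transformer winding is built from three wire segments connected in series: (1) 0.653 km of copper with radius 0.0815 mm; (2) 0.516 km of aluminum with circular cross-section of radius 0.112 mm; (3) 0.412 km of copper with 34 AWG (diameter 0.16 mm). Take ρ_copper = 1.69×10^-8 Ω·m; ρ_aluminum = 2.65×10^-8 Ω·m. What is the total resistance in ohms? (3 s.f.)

1220 Ω

Seg 1: A = πr² = π(8.1500e-05 m)² = 2.087e-08 m²
R_1 = (1.69×10^-8)(653)/(2.087e-08) = 528.9 Ω
Seg 2: A = πr² = π(1.1200e-04 m)² = 3.941e-08 m²
R_2 = (2.65×10^-8)(516)/(3.941e-08) = 347 Ω
Seg 3: A = π(0.16/2 mm)² = π(8.0000e-05 m)² = 2.011e-08 m²
R_3 = (1.69×10^-8)(412)/(2.011e-08) = 346.3 Ω
R_total = R_1 + R_2 + R_3 = 1220 Ω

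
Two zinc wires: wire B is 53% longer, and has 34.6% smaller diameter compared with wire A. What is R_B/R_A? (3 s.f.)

3.58

R ∝ L/d², so R_B/R_A = (1 + 53/100) × (1 − 34.6/100)⁻²
= 1.53 × 2.338 = 3.58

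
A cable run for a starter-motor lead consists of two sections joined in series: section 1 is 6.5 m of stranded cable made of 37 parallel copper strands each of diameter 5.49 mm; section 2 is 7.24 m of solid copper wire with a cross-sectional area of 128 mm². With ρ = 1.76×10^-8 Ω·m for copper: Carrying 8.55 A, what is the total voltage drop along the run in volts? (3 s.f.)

Section 1: A_strand = π(2.7450e-03)² = 2.367e-05 m²; R₁ = ρL/(N·A_s) = (1.76×10^-8)(6.5)/(37×2.367e-05) = 1.306×10^-4 Ω
Section 2: A = 128 mm² = 1.280e-04 m²
R₂ = (1.76×10^-8)(7.24)/(1.280e-04) = 9.955×10^-4 Ω
R = R₁ + R₂ = 0.001126 Ω
V = IR = 8.55 × 0.001126 = 0.00963 V

0.00963 V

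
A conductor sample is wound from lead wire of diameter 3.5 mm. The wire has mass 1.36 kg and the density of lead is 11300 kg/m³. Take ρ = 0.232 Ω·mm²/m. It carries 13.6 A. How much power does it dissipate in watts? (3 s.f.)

ρ = 0.232 Ω·mm²/m = 2.32×10^-7 Ω·m
A = π(d/2)² = π(1.7500e-03 m)² = 9.6211e-06 m²
L = m/(density·A) = 1.36/(11300×9.6211e-06) = 12.51 m
R = ρL/A = (2.32×10^-7)(12.51)/(9.6211e-06) = 0.3016 Ω
P = I²R = (13.6)² × 0.3016 = 55.8 W

55.8 W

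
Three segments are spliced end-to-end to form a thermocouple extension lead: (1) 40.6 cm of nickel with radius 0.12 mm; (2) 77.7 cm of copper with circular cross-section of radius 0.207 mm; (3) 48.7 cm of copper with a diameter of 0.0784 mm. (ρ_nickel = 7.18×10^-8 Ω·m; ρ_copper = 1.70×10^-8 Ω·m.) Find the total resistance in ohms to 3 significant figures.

2.46 Ω

Seg 1: A = πr² = π(1.2000e-04 m)² = 4.524e-08 m²
R_1 = (7.18×10^-8)(0.406)/(4.524e-08) = 0.6444 Ω
Seg 2: A = πr² = π(2.0700e-04 m)² = 1.346e-07 m²
R_2 = (1.70×10^-8)(0.777)/(1.346e-07) = 0.09812 Ω
Seg 3: A = π(d/2)² = π(3.9200e-05 m)² = 4.827e-09 m²
R_3 = (1.70×10^-8)(0.487)/(4.827e-09) = 1.715 Ω
R_total = R_1 + R_2 + R_3 = 2.46 Ω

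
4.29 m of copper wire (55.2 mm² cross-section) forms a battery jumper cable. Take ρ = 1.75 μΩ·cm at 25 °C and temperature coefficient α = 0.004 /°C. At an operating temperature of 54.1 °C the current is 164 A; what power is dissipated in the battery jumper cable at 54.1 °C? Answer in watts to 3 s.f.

40.8 W

ρ = 1.75 μΩ·cm = 1.75×10^-8 Ω·m
A = 55.2 mm² = 5.520e-05 m²
R₍25₎ = ρL/A = (1.75×10^-8)(4.29)/(5.520e-05) = 0.00136 Ω
R₍54.1₎ = R₍25₎(1 + αΔT) = 0.00136 × (1 + 0.004×29.1) = 0.001518 Ω
P = I²R = (164)² × 0.001518 = 40.8 W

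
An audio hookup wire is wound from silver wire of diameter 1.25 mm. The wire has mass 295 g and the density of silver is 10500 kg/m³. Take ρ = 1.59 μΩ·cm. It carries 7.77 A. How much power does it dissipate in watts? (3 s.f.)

ρ = 1.59 μΩ·cm = 1.59×10^-8 Ω·m
A = π(d/2)² = π(6.2500e-04 m)² = 1.2272e-06 m²
L = m/(density·A) = 0.295/(10500×1.2272e-06) = 22.89 m
R = ρL/A = (1.59×10^-8)(22.89)/(1.2272e-06) = 0.2966 Ω
P = I²R = (7.77)² × 0.2966 = 17.9 W

17.9 W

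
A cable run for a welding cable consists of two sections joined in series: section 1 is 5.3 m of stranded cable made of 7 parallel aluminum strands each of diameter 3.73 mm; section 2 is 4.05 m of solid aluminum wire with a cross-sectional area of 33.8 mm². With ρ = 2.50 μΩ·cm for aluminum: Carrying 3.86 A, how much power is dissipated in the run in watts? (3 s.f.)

0.0704 W

ρ = 2.50 μΩ·cm = 2.50×10^-8 Ω·m
Section 1: A_strand = π(1.8650e-03)² = 1.093e-05 m²; R₁ = ρL/(N·A_s) = (2.50×10^-8)(5.3)/(7×1.093e-05) = 0.001732 Ω
Section 2: A = 33.8 mm² = 3.380e-05 m²
R₂ = (2.50×10^-8)(4.05)/(3.380e-05) = 0.002996 Ω
R = R₁ + R₂ = 0.004728 Ω
P = I²R = (3.86)² × 0.004728 = 0.0704 W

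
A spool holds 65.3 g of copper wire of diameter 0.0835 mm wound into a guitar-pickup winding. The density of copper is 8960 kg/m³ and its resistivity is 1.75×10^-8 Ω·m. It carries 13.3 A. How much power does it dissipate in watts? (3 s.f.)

A = π(d/2)² = π(4.1750e-05 m)² = 5.4760e-09 m²
L = m/(density·A) = 0.0653/(8960×5.4760e-09) = 1331 m
R = ρL/A = (1.75×10^-8)(1331)/(5.4760e-09) = 4253 Ω
P = I²R = (13.3)² × 4253 = 7.52×10^5 W

7.52×10^5 W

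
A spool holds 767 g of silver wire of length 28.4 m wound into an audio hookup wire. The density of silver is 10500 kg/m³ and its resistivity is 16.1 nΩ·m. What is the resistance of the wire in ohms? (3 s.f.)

0.178 Ω

ρ = 16.1 nΩ·m = 1.61×10^-8 Ω·m
A = m/(density·L) = 0.767/(10500×28.4) = 2.5721e-06 m²
R = ρL/A = (1.61×10^-8)(28.4)/(2.5721e-06) = 0.178 Ω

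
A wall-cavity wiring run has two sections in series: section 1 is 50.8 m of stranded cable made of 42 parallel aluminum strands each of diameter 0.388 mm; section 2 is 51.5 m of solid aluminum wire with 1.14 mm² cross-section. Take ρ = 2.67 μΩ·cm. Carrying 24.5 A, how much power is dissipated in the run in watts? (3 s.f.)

888 W

ρ = 2.67 μΩ·cm = 2.67×10^-8 Ω·m
Section 1: A_strand = π(1.9400e-04)² = 1.182e-07 m²; R₁ = ρL/(N·A_s) = (2.67×10^-8)(50.8)/(42×1.182e-07) = 0.2731 Ω
Section 2: A = 1.14 mm² = 1.140e-06 m²
R₂ = (2.67×10^-8)(51.5)/(1.140e-06) = 1.206 Ω
R = R₁ + R₂ = 1.479 Ω
P = I²R = (24.5)² × 1.479 = 888 W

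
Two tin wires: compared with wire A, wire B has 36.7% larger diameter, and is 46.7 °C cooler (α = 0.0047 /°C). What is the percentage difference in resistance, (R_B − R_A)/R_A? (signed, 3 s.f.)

R ∝ ρL/d² with ρ ∝ (1+αΔT), so R_B/R_A = (1 + 36.7/100)⁻² × (1 − 0.0047×46.7)
= 0.5351 × 0.7805 = 0.4177
(R_B − R_A)/R_A = 0.4177 − 1 = -58.2%

-58.2%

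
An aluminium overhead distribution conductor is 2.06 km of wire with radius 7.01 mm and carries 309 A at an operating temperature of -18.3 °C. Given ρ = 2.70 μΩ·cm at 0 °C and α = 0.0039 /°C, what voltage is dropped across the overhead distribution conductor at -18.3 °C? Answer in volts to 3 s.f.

ρ = 2.70 μΩ·cm = 2.70×10^-8 Ω·m
A = πr² = π(7.0100e-03 m)² = 1.544e-04 m²
R₍0₎ = ρL/A = (2.70×10^-8)(2060)/(1.544e-04) = 0.3603 Ω
R₍-18.3₎ = R₍0₎(1 + αΔT) = 0.3603 × (1 + 0.0039×-18.3) = 0.3346 Ω
V = IR = 309 × 0.3346 = 103 V

103 V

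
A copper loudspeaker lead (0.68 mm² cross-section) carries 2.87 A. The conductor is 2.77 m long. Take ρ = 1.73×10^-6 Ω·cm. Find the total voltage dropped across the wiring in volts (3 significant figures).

0.202 V

ρ = 1.73×10^-6 Ω·cm = 1.73×10^-8 Ω·m
A = 0.68 mm² = 6.800e-07 m²
R = ρL/A = (1.73×10^-8)(2.77)/(6.800e-07) = 0.07047 Ω
V = IR = 2.87 × 0.07047 = 0.202 V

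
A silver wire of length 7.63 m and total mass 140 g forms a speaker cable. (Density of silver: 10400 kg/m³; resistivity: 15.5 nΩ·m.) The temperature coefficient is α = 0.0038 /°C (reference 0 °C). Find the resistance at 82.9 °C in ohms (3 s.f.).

ρ = 15.5 nΩ·m = 1.55×10^-8 Ω·m
A = m/(density·L) = 0.14/(10400×7.63) = 1.7643e-06 m²
R = ρL/A = (1.55×10^-8)(7.63)/(1.7643e-06) = 0.06703 Ω
R(82.9 °C) = 0.06703 × (1 + 0.0038×82.9) = 0.0881 Ω

0.0881 Ω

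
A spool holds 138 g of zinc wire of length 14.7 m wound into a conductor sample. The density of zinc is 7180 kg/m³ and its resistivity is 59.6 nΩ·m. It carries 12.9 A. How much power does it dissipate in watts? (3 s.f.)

ρ = 59.6 nΩ·m = 5.96×10^-8 Ω·m
A = m/(density·L) = 0.138/(7180×14.7) = 1.3075e-06 m²
R = ρL/A = (5.96×10^-8)(14.7)/(1.3075e-06) = 0.6701 Ω
P = I²R = (12.9)² × 0.6701 = 112 W

112 W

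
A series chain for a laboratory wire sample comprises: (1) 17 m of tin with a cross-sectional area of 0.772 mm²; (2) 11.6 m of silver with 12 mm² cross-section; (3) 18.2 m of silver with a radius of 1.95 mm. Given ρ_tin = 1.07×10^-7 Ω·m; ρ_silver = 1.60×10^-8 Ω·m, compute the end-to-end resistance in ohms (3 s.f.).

Seg 1: A = 0.772 mm² = 7.720e-07 m²
R_1 = (1.07×10^-7)(17)/(7.720e-07) = 2.356 Ω
Seg 2: A = 12 mm² = 1.200e-05 m²
R_2 = (1.60×10^-8)(11.6)/(1.200e-05) = 0.01547 Ω
Seg 3: A = πr² = π(1.9500e-03 m)² = 1.195e-05 m²
R_3 = (1.60×10^-8)(18.2)/(1.195e-05) = 0.02438 Ω
R_total = R_1 + R_2 + R_3 = 2.40 Ω

2.40 Ω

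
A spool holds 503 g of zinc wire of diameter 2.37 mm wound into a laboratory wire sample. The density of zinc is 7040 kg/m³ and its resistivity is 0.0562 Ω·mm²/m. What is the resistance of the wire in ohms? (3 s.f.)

0.206 Ω

ρ = 0.0562 Ω·mm²/m = 5.62×10^-8 Ω·m
A = π(d/2)² = π(1.1850e-03 m)² = 4.4115e-06 m²
L = m/(density·A) = 0.503/(7040×4.4115e-06) = 16.2 m
R = ρL/A = (5.62×10^-8)(16.2)/(4.4115e-06) = 0.206 Ω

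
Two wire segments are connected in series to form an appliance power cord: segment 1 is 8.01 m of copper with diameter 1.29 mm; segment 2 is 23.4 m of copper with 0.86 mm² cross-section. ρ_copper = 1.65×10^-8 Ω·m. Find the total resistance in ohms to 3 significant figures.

0.550 Ω

Segment 1: A = π(d/2)² = π(6.4500e-04 m)² = 1.307e-06 m²
R₁ = ρL/A = (1.65×10^-8)(8.01)/(1.307e-06) = 0.1011 Ω
Segment 2: A = 0.86 mm² = 8.600e-07 m²
R₂ = (1.65×10^-8)(23.4)/(8.600e-07) = 0.449 Ω
R = R₁ + R₂ = 0.550 Ω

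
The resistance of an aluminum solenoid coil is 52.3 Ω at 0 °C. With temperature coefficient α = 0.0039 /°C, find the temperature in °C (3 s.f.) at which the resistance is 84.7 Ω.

R = R₀(1 + α(T − T₀)) ⇒ T = T₀ + (R/R₀ − 1)/α
T = 0 + (84.7/52.3 − 1)/0.0039 = 0 + (0.6195)/0.0039 = 159 °C

159 °C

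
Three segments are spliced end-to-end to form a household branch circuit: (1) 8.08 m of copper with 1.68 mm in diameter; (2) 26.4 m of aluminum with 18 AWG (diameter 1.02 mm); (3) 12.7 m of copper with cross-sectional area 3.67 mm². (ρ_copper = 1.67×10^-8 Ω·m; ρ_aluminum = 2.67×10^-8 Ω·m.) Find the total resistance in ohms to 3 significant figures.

0.981 Ω

Seg 1: A = π(d/2)² = π(8.4000e-04 m)² = 2.217e-06 m²
R_1 = (1.67×10^-8)(8.08)/(2.217e-06) = 0.06087 Ω
Seg 2: A = π(1.02/2 mm)² = π(5.1000e-04 m)² = 8.171e-07 m²
R_2 = (2.67×10^-8)(26.4)/(8.171e-07) = 0.8626 Ω
Seg 3: A = 3.67 mm² = 3.670e-06 m²
R_3 = (1.67×10^-8)(12.7)/(3.670e-06) = 0.05779 Ω
R_total = R_1 + R_2 + R_3 = 0.981 Ω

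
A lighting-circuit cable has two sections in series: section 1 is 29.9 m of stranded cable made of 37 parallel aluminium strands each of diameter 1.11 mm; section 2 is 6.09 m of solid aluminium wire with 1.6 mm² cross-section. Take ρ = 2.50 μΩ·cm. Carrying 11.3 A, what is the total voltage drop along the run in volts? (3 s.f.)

1.31 V

ρ = 2.50 μΩ·cm = 2.50×10^-8 Ω·m
Section 1: A_strand = π(5.5500e-04)² = 9.677e-07 m²; R₁ = ρL/(N·A_s) = (2.50×10^-8)(29.9)/(37×9.677e-07) = 0.02088 Ω
Section 2: A = 1.6 mm² = 1.600e-06 m²
R₂ = (2.50×10^-8)(6.09)/(1.600e-06) = 0.09516 Ω
R = R₁ + R₂ = 0.116 Ω
V = IR = 11.3 × 0.116 = 1.31 V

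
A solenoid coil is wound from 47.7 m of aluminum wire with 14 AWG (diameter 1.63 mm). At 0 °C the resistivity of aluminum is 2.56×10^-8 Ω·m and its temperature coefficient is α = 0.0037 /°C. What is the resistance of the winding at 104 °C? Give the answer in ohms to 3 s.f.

0.810 Ω

A = π(1.63/2 mm)² = π(8.1500e-04 m)² = 2.087e-06 m²
R₍0°C₎ = ρL/A = (2.56×10^-8)(47.7)/(2.087e-06) = 0.5852 Ω
R = R₀(1 + αΔT) = 0.5852(1 + 0.0037×104) = 0.810 Ω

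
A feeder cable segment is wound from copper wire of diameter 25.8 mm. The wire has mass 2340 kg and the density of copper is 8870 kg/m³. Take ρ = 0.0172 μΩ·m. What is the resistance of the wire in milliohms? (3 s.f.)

ρ = 0.0172 μΩ·m = 1.72×10^-8 Ω·m
A = π(d/2)² = π(1.2900e-02 m)² = 5.2279e-04 m²
L = m/(density·A) = 2340/(8870×5.2279e-04) = 504.6 m
R = ρL/A = (1.72×10^-8)(504.6)/(5.2279e-04) = 16.6 mΩ

16.6 mΩ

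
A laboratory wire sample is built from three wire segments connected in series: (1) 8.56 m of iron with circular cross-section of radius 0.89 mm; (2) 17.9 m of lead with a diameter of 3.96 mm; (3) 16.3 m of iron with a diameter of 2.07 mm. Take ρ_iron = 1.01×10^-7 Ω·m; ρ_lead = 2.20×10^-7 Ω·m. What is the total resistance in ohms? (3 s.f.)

1.16 Ω

Seg 1: A = πr² = π(8.9000e-04 m)² = 2.488e-06 m²
R_1 = (1.01×10^-7)(8.56)/(2.488e-06) = 0.3474 Ω
Seg 2: A = π(d/2)² = π(1.9800e-03 m)² = 1.232e-05 m²
R_2 = (2.20×10^-7)(17.9)/(1.232e-05) = 0.3197 Ω
Seg 3: A = π(d/2)² = π(1.0350e-03 m)² = 3.365e-06 m²
R_3 = (1.01×10^-7)(16.3)/(3.365e-06) = 0.4892 Ω
R_total = R_1 + R_2 + R_3 = 1.16 Ω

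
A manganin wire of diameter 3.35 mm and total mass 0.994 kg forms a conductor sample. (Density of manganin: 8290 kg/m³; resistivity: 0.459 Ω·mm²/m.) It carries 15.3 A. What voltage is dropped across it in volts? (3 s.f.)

10.8 V

ρ = 0.459 Ω·mm²/m = 4.59×10^-7 Ω·m
A = π(d/2)² = π(1.6750e-03 m)² = 8.8141e-06 m²
L = m/(density·A) = 0.994/(8290×8.8141e-06) = 13.6 m
R = ρL/A = (4.59×10^-7)(13.6)/(8.8141e-06) = 0.7084 Ω
V = IR = 15.3 × 0.7084 = 10.8 V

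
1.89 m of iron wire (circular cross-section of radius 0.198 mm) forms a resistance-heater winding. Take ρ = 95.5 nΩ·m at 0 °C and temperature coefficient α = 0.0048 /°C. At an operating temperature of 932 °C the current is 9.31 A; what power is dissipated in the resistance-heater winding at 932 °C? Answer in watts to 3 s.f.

ρ = 95.5 nΩ·m = 9.55×10^-8 Ω·m
A = πr² = π(1.9800e-04 m)² = 1.232e-07 m²
R₍0₎ = ρL/A = (9.55×10^-8)(1.89)/(1.232e-07) = 1.465 Ω
R₍932₎ = R₍0₎(1 + αΔT) = 1.465 × (1 + 0.0048×932) = 8.022 Ω
P = I²R = (9.31)² × 8.022 = 695 W

695 W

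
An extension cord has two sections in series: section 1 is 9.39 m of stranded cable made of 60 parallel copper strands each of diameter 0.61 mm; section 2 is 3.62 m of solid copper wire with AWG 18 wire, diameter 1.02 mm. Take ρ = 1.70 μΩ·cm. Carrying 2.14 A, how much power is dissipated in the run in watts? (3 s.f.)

ρ = 1.70 μΩ·cm = 1.70×10^-8 Ω·m
Section 1: A_strand = π(3.0500e-04)² = 2.922e-07 m²; R₁ = ρL/(N·A_s) = (1.70×10^-8)(9.39)/(60×2.922e-07) = 0.009104 Ω
Section 2: A = π(1.02/2 mm)² = π(5.1000e-04 m)² = 8.171e-07 m²
R₂ = (1.70×10^-8)(3.62)/(8.171e-07) = 0.07531 Ω
R = R₁ + R₂ = 0.08442 Ω
P = I²R = (2.14)² × 0.08442 = 0.387 W

0.387 W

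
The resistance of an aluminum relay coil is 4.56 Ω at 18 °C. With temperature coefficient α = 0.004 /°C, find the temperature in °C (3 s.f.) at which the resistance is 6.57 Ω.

R = R₀(1 + α(T − T₀)) ⇒ T = T₀ + (R/R₀ − 1)/α
T = 18 + (6.57/4.56 − 1)/0.004 = 18 + (0.4408)/0.004 = 128 °C

128 °C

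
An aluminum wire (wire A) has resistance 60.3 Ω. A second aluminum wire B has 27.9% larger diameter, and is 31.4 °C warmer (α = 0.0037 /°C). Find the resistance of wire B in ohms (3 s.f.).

R ∝ ρL/d² with ρ ∝ (1+αΔT), so R_B/R_A = (1 + 27.9/100)⁻² × (1 + 0.0037×31.4)
= 0.6113 × 1.116 = 0.6823
R_B = 0.6823 × 60.3 = 41.1 Ω

41.1 Ω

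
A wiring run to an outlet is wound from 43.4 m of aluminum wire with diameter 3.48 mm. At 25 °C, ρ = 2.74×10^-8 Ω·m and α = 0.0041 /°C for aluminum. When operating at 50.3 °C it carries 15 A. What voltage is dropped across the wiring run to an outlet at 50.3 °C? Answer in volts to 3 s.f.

2.07 V

A = π(d/2)² = π(1.7400e-03 m)² = 9.511e-06 m²
R₍25₎ = ρL/A = (2.74×10^-8)(43.4)/(9.511e-06) = 0.125 Ω
R₍50.3₎ = R₍25₎(1 + αΔT) = 0.125 × (1 + 0.0041×25.3) = 0.138 Ω
V = IR = 15 × 0.138 = 2.07 V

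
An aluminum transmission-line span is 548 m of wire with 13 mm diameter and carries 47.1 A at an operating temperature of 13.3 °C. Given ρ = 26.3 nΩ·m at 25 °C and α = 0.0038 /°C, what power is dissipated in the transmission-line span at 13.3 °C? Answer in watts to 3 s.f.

230 W

ρ = 26.3 nΩ·m = 2.63×10^-8 Ω·m
A = π(d/2)² = π(6.5000e-03 m)² = 1.327e-04 m²
R₍25₎ = ρL/A = (2.63×10^-8)(548)/(1.327e-04) = 0.1086 Ω
R₍13.3₎ = R₍25₎(1 + αΔT) = 0.1086 × (1 + 0.0038×-11.7) = 0.1038 Ω
P = I²R = (47.1)² × 0.1038 = 230 W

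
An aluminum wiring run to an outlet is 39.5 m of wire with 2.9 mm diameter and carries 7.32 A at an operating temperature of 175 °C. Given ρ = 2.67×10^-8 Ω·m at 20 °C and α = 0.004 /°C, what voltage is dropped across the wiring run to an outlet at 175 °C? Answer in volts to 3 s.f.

1.89 V

A = π(d/2)² = π(1.4500e-03 m)² = 6.605e-06 m²
R₍20₎ = ρL/A = (2.67×10^-8)(39.5)/(6.605e-06) = 0.1597 Ω
R₍175₎ = R₍20₎(1 + αΔT) = 0.1597 × (1 + 0.004×155) = 0.2587 Ω
V = IR = 7.32 × 0.2587 = 1.89 V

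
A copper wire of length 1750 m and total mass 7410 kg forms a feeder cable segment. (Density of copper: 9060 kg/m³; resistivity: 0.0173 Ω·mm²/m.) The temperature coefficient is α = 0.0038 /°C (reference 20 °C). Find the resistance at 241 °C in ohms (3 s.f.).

0.119 Ω

ρ = 0.0173 Ω·mm²/m = 1.73×10^-8 Ω·m
A = m/(density·L) = 7410/(9060×1750) = 4.6736e-04 m²
R = ρL/A = (1.73×10^-8)(1750)/(4.6736e-04) = 0.06478 Ω
R(241 °C) = 0.06478 × (1 + 0.0038×221) = 0.119 Ω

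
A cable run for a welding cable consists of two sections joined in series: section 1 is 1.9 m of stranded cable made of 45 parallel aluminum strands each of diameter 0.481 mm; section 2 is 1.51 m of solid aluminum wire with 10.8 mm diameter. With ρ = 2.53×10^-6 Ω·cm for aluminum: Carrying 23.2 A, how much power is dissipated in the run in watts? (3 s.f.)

ρ = 2.53×10^-6 Ω·cm = 2.53×10^-8 Ω·m
Section 1: A_strand = π(2.4050e-04)² = 1.817e-07 m²; R₁ = ρL/(N·A_s) = (2.53×10^-8)(1.9)/(45×1.817e-07) = 0.005879 Ω
Section 2: A = π(d/2)² = π(5.4000e-03 m)² = 9.161e-05 m²
R₂ = (2.53×10^-8)(1.51)/(9.161e-05) = 4.170×10^-4 Ω
R = R₁ + R₂ = 0.006296 Ω
P = I²R = (23.2)² × 0.006296 = 3.39 W

3.39 W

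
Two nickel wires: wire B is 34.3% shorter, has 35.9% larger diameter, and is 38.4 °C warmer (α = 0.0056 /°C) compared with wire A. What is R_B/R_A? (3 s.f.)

0.432

R ∝ ρL/d² with ρ ∝ (1+αΔT), so R_B/R_A = (1 − 34.3/100) × (1 + 35.9/100)⁻² × (1 + 0.0056×38.4)
= 0.657 × 0.5414 × 1.215 = 0.432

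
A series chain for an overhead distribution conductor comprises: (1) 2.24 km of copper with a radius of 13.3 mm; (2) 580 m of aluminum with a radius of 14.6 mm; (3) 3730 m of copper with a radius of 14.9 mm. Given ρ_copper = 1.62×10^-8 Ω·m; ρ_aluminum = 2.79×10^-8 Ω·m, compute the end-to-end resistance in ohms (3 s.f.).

0.176 Ω

Seg 1: A = πr² = π(1.3300e-02 m)² = 5.557e-04 m²
R_1 = (1.62×10^-8)(2240)/(5.557e-04) = 0.0653 Ω
Seg 2: A = πr² = π(1.4600e-02 m)² = 6.697e-04 m²
R_2 = (2.79×10^-8)(580)/(6.697e-04) = 0.02416 Ω
Seg 3: A = πr² = π(1.4900e-02 m)² = 6.975e-04 m²
R_3 = (1.62×10^-8)(3730)/(6.975e-04) = 0.08664 Ω
R_total = R_1 + R_2 + R_3 = 0.176 Ω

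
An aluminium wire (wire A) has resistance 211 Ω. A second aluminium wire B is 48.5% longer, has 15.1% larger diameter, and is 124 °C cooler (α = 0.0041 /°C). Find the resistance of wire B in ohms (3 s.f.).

116 Ω

R ∝ ρL/d² with ρ ∝ (1+αΔT), so R_B/R_A = (1 + 48.5/100) × (1 + 15.1/100)⁻² × (1 − 0.0041×124)
= 1.485 × 0.7548 × 0.4916 = 0.5511
R_B = 0.5511 × 211 = 116 Ω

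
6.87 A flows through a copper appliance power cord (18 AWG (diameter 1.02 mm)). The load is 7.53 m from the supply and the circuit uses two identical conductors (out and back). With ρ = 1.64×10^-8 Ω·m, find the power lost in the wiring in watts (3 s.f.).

A = π(1.02/2 mm)² = π(5.1000e-04 m)² = 8.171e-07 m²
Total conductor length (both ways) L = 2 × 7.53 = 15.06 m
R = ρL/A = (1.64×10^-8)(15.06)/(8.171e-07) = 0.3023 Ω
P = I²R = (6.87)² × 0.3023 = 14.3 W

14.3 W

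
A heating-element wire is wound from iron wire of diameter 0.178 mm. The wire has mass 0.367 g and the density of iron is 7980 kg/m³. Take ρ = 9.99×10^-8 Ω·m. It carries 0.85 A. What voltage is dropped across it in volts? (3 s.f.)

A = π(d/2)² = π(8.9000e-05 m)² = 2.4885e-08 m²
L = m/(density·A) = 3.670×10^-4/(7980×2.4885e-08) = 1.848 m
R = ρL/A = (9.99×10^-8)(1.848)/(2.4885e-08) = 7.419 Ω
V = IR = 0.85 × 7.419 = 6.31 V

6.31 V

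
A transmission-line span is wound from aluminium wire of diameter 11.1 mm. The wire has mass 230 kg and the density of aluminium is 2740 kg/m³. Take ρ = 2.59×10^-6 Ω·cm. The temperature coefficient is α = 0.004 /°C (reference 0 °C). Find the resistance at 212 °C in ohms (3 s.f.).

ρ = 2.59×10^-6 Ω·cm = 2.59×10^-8 Ω·m
A = π(d/2)² = π(5.5500e-03 m)² = 9.6769e-05 m²
L = m/(density·A) = 230/(2740×9.6769e-05) = 867.4 m
R = ρL/A = (2.59×10^-8)(867.4)/(9.6769e-05) = 0.2322 Ω
R(212 °C) = 0.2322 × (1 + 0.004×212) = 0.429 Ω

0.429 Ω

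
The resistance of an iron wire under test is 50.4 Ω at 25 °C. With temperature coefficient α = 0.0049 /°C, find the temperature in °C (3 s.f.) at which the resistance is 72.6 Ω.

R = R₀(1 + α(T − T₀)) ⇒ T = T₀ + (R/R₀ − 1)/α
T = 25 + (72.6/50.4 − 1)/0.0049 = 25 + (0.4405)/0.0049 = 115 °C

115 °C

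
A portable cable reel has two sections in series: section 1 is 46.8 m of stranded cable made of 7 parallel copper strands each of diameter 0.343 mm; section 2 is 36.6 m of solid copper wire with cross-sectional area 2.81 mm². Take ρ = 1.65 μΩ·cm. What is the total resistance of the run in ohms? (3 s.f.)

1.41 Ω

ρ = 1.65 μΩ·cm = 1.65×10^-8 Ω·m
Section 1: A_strand = π(1.7150e-04)² = 9.240e-08 m²; R₁ = ρL/(N·A_s) = (1.65×10^-8)(46.8)/(7×9.240e-08) = 1.194 Ω
Section 2: A = 2.81 mm² = 2.810e-06 m²
R₂ = (1.65×10^-8)(36.6)/(2.810e-06) = 0.2149 Ω
R = R₁ + R₂ = 1.41 Ω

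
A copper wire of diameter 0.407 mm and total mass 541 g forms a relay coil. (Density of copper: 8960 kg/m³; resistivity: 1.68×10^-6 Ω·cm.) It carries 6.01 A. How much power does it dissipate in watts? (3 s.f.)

2160 W

ρ = 1.68×10^-6 Ω·cm = 1.68×10^-8 Ω·m
A = π(d/2)² = π(2.0350e-04 m)² = 1.3010e-07 m²
L = m/(density·A) = 0.541/(8960×1.3010e-07) = 464.1 m
R = ρL/A = (1.68×10^-8)(464.1)/(1.3010e-07) = 59.93 Ω
P = I²R = (6.01)² × 59.93 = 2160 W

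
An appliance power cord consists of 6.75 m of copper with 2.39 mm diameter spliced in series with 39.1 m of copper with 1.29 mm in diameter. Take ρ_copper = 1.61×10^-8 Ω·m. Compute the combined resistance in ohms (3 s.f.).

0.506 Ω

Segment 1: A = π(d/2)² = π(1.1950e-03 m)² = 4.486e-06 m²
R₁ = ρL/A = (1.61×10^-8)(6.75)/(4.486e-06) = 0.02422 Ω
Segment 2: A = π(d/2)² = π(6.4500e-04 m)² = 1.307e-06 m²
R₂ = (1.61×10^-8)(39.1)/(1.307e-06) = 0.4817 Ω
R = R₁ + R₂ = 0.506 Ω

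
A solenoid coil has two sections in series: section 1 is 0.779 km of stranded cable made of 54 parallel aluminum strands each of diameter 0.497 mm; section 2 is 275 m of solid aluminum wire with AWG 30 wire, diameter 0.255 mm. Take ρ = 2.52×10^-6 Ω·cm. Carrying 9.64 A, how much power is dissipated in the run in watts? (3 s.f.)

12800 W

ρ = 2.52×10^-6 Ω·cm = 2.52×10^-8 Ω·m
Section 1: A_strand = π(2.4850e-04)² = 1.940e-07 m²; R₁ = ρL/(N·A_s) = (2.52×10^-8)(779)/(54×1.940e-07) = 1.874 Ω
Section 2: A = π(0.255/2 mm)² = π(1.2750e-04 m)² = 5.107e-08 m²
R₂ = (2.52×10^-8)(275)/(5.107e-08) = 135.7 Ω
R = R₁ + R₂ = 137.6 Ω
P = I²R = (9.64)² × 137.6 = 12800 W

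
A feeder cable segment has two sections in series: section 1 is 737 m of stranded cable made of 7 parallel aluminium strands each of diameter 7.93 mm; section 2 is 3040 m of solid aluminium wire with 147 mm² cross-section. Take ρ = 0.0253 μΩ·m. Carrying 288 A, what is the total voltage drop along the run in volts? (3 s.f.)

166 V

ρ = 0.0253 μΩ·m = 2.53×10^-8 Ω·m
Section 1: A_strand = π(3.9650e-03)² = 4.939e-05 m²; R₁ = ρL/(N·A_s) = (2.53×10^-8)(737)/(7×4.939e-05) = 0.05393 Ω
Section 2: A = 147 mm² = 1.470e-04 m²
R₂ = (2.53×10^-8)(3040)/(1.470e-04) = 0.5232 Ω
R = R₁ + R₂ = 0.5771 Ω
V = IR = 288 × 0.5771 = 166 V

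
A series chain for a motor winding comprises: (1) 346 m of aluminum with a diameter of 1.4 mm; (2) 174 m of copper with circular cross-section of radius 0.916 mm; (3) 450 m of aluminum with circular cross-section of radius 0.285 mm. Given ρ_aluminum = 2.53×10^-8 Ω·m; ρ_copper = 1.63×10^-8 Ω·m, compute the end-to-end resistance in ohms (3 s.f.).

51.4 Ω

Seg 1: A = π(d/2)² = π(7.0000e-04 m)² = 1.539e-06 m²
R_1 = (2.53×10^-8)(346)/(1.539e-06) = 5.687 Ω
Seg 2: A = πr² = π(9.1600e-04 m)² = 2.636e-06 m²
R_2 = (1.63×10^-8)(174)/(2.636e-06) = 1.076 Ω
Seg 3: A = πr² = π(2.8500e-04 m)² = 2.552e-07 m²
R_3 = (2.53×10^-8)(450)/(2.552e-07) = 44.62 Ω
R_total = R_1 + R_2 + R_3 = 51.4 Ω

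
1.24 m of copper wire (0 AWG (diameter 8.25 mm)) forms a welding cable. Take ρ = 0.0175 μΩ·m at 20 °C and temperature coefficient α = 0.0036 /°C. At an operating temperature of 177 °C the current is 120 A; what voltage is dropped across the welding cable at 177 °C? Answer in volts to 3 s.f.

0.0762 V

ρ = 0.0175 μΩ·m = 1.75×10^-8 Ω·m
A = π(8.25/2 mm)² = π(4.1250e-03 m)² = 5.346e-05 m²
R₍20₎ = ρL/A = (1.75×10^-8)(1.24)/(5.346e-05) = 4.059×10^-4 Ω
R₍177₎ = R₍20₎(1 + αΔT) = 4.059×10^-4 × (1 + 0.0036×157) = 6.354×10^-4 Ω
V = IR = 120 × 6.354×10^-4 = 0.0762 V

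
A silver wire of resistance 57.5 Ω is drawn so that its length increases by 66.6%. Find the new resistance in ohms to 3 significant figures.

160 Ω

k = 1 + 66.6/100 = 1.666; volume constant ⇒ A' = A/k, so R' = k²R.
R' = 2.776 × 57.5 = 160 Ω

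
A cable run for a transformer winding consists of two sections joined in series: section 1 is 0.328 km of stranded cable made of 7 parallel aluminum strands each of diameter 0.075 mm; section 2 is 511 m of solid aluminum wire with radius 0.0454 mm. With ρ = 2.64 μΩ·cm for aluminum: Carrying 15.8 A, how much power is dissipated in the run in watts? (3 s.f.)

5.90×10^5 W

ρ = 2.64 μΩ·cm = 2.64×10^-8 Ω·m
Section 1: A_strand = π(3.7500e-05)² = 4.418e-09 m²; R₁ = ρL/(N·A_s) = (2.64×10^-8)(328)/(7×4.418e-09) = 280 Ω
Section 2: A = πr² = π(4.5400e-05 m)² = 6.475e-09 m²
R₂ = (2.64×10^-8)(511)/(6.475e-09) = 2083 Ω
R = R₁ + R₂ = 2363 Ω
P = I²R = (15.8)² × 2363 = 5.90×10^5 W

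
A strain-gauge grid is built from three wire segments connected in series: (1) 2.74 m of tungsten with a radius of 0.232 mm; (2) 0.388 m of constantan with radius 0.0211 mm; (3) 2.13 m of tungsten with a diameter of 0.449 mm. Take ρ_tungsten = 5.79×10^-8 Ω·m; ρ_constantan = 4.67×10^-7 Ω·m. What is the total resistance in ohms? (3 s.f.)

Seg 1: A = πr² = π(2.3200e-04 m)² = 1.691e-07 m²
R_1 = (5.79×10^-8)(2.74)/(1.691e-07) = 0.9382 Ω
Seg 2: A = πr² = π(2.1100e-05 m)² = 1.399e-09 m²
R_2 = (4.67×10^-7)(0.388)/(1.399e-09) = 129.5 Ω
Seg 3: A = π(d/2)² = π(2.2450e-04 m)² = 1.583e-07 m²
R_3 = (5.79×10^-8)(2.13)/(1.583e-07) = 0.7789 Ω
R_total = R_1 + R_2 + R_3 = 131 Ω

131 Ω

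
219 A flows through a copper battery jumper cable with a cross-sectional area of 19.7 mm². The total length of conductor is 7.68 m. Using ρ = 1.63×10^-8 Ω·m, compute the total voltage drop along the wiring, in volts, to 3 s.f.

A = 19.7 mm² = 1.970e-05 m²
R = ρL/A = (1.63×10^-8)(7.68)/(1.970e-05) = 0.006355 Ω
V = IR = 219 × 0.006355 = 1.39 V

1.39 V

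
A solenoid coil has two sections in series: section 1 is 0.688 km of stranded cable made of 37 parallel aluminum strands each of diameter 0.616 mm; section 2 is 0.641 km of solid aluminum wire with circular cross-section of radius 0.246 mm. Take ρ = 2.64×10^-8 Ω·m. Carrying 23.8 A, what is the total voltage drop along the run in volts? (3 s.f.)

Section 1: A_strand = π(3.0800e-04)² = 2.980e-07 m²; R₁ = ρL/(N·A_s) = (2.64×10^-8)(688)/(37×2.980e-07) = 1.647 Ω
Section 2: A = πr² = π(2.4600e-04 m)² = 1.901e-07 m²
R₂ = (2.64×10^-8)(641)/(1.901e-07) = 89.01 Ω
R = R₁ + R₂ = 90.66 Ω
V = IR = 23.8 × 90.66 = 2160 V

2160 V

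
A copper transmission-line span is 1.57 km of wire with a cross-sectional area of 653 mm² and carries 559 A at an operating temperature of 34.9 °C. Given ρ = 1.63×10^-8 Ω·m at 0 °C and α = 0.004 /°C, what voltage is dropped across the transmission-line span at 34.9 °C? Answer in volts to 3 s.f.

25.0 V

A = 653 mm² = 6.530e-04 m²
R₍0₎ = ρL/A = (1.63×10^-8)(1570)/(6.530e-04) = 0.03919 Ω
R₍34.9₎ = R₍0₎(1 + αΔT) = 0.03919 × (1 + 0.004×34.9) = 0.04466 Ω
V = IR = 559 × 0.04466 = 25.0 V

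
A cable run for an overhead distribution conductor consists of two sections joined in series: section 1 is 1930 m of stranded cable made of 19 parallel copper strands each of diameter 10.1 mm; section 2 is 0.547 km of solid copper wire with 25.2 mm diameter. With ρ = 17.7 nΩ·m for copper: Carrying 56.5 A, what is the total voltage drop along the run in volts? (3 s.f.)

ρ = 17.7 nΩ·m = 1.77×10^-8 Ω·m
Section 1: A_strand = π(5.0500e-03)² = 8.012e-05 m²; R₁ = ρL/(N·A_s) = (1.77×10^-8)(1930)/(19×8.012e-05) = 0.02244 Ω
Section 2: A = π(d/2)² = π(1.2600e-02 m)² = 4.988e-04 m²
R₂ = (1.77×10^-8)(547)/(4.988e-04) = 0.01941 Ω
R = R₁ + R₂ = 0.04185 Ω
V = IR = 56.5 × 0.04185 = 2.36 V

2.36 V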